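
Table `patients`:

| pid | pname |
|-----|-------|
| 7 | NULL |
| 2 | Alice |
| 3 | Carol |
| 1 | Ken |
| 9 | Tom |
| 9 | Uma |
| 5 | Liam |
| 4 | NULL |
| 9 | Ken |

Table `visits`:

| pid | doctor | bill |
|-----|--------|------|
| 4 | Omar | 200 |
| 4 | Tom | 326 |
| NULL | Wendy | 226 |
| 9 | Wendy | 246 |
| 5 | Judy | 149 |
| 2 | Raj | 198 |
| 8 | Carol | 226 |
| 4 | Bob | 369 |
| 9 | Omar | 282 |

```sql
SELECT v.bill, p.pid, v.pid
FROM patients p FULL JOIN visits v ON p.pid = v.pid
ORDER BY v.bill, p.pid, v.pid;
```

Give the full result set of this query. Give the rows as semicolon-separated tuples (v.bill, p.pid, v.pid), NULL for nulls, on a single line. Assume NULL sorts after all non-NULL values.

FULL OUTER JOIN keeps every row from both sides; unmatched rows get NULL for the other side's columns.
Matching on p.pid = v.pid. A NULL in a compared column never satisfies the condition.
Matched pairs: 11; unmatched p rows kept: 3; unmatched v rows kept: 2.

(149, 5, 5); (198, 2, 2); (200, 4, 4); (226, NULL, 8); (226, NULL, NULL); (246, 9, 9); (246, 9, 9); (246, 9, 9); (282, 9, 9); (282, 9, 9); (282, 9, 9); (326, 4, 4); (369, 4, 4); (NULL, 1, NULL); (NULL, 3, NULL); (NULL, 7, NULL)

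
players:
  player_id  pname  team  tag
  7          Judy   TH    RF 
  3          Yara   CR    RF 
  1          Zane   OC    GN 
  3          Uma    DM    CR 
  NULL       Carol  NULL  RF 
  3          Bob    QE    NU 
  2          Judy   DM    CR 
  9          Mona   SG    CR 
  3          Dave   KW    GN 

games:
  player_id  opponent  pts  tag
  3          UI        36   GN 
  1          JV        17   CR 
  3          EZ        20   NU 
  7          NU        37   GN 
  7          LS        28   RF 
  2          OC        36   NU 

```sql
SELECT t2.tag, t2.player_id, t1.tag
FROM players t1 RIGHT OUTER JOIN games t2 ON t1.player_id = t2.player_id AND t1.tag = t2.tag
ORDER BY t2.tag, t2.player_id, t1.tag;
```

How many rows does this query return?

RIGHT JOIN keeps every row from `games`; unmatched rows get NULL for `players`'s columns.
Matching on t1.player_id = t2.player_id AND t1.tag = t2.tag. A NULL in a compared column never satisfies the condition.
- t1 row (player_id=7, tag=RF): matches 1 t2 row(s) → 1 output row(s).
- t1 row (player_id=3, tag=RF): no match.
- t1 row (player_id=1, tag=GN): no match.
- t1 row (player_id=3, tag=CR): no match.
- t1 row (player_id=NULL, tag=RF): no match.
- t1 row (player_id=3, tag=NU): matches 1 t2 row(s) → 1 output row(s).
- t1 row (player_id=2, tag=CR): no match.
- t1 row (player_id=9, tag=CR): no match.
- t1 row (player_id=3, tag=GN): matches 1 t2 row(s) → 1 output row(s).
- 3 row(s) from t2 found no t1 partner → padded with NULL.
Total: 3 matched + 3 padded = 6 rows.

6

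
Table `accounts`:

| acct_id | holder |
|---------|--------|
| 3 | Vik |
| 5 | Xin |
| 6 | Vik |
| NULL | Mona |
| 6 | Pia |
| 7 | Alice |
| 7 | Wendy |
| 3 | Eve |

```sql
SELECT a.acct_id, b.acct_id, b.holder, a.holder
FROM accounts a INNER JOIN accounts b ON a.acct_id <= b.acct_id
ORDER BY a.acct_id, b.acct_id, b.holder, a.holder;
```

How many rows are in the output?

31

INNER JOIN keeps only pairs where the ON condition holds.
Matching on a.acct_id <= b.acct_id. A NULL in a compared column never satisfies the condition.
- a (acct_id=3) pairs with 7 row(s) of b.
- a (acct_id=5) pairs with 5 row(s) of b.
- a (acct_id=6) pairs with 4 row(s) of b.
- a (acct_id=NULL) has no partner → excluded.
- a (acct_id=6) pairs with 4 row(s) of b.
- a (acct_id=7) pairs with 2 row(s) of b.
- a (acct_id=7) pairs with 2 row(s) of b.
- a (acct_id=3) pairs with 7 row(s) of b.
Total: 31 rows.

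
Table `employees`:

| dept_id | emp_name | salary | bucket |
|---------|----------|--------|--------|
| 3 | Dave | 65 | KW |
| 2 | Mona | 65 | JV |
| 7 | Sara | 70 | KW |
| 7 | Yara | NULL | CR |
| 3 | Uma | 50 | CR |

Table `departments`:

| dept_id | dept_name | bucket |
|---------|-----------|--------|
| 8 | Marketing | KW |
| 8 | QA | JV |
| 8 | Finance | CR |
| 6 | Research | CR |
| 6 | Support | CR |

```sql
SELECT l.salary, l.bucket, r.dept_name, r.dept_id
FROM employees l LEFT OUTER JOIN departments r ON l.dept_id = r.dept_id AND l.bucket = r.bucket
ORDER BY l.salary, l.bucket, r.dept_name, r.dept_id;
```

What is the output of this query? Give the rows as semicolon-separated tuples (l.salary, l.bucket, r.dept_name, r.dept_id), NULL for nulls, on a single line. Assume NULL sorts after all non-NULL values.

(50, CR, NULL, NULL); (65, JV, NULL, NULL); (65, KW, NULL, NULL); (70, KW, NULL, NULL); (NULL, CR, NULL, NULL)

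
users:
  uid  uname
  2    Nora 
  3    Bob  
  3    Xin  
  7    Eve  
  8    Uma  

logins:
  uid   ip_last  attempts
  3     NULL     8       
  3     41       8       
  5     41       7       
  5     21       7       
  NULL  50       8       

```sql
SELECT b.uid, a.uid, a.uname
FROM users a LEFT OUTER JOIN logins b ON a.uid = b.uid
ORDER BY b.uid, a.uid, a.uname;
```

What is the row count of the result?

LEFT JOIN keeps every row from `users`; unmatched rows get NULL for `logins`'s columns.
Matching on a.uid = b.uid. A NULL in a compared column never satisfies the condition.
Matched pairs: 4; unmatched a rows kept: 3.
Total: 4 matched + 3 padded = 7 rows.

7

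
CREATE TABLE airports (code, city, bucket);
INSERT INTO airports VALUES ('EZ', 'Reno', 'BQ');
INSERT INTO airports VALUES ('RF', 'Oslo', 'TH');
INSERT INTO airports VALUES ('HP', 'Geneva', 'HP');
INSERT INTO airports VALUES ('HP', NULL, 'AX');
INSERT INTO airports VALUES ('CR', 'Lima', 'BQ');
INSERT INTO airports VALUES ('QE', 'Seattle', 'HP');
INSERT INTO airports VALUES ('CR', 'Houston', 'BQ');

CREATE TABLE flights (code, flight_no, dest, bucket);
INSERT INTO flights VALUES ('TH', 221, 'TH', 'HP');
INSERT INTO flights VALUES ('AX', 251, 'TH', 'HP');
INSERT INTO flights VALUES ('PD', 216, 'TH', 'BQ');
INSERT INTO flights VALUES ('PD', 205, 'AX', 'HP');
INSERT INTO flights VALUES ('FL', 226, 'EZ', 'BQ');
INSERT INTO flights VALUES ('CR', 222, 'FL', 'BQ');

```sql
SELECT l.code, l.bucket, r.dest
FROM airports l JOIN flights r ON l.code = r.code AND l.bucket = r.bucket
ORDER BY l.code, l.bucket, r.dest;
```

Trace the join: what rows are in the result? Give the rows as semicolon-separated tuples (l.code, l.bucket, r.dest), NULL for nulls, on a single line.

(CR, BQ, FL); (CR, BQ, FL)

INNER JOIN keeps only pairs where the ON condition holds.
Matching on l.code = r.code AND l.bucket = r.bucket.
- l row (code=EZ, bucket=BQ): no match → dropped.
- l row (code=RF, bucket=TH): no match → dropped.
- l row (code=HP, bucket=HP): no match → dropped.
- l row (code=HP, bucket=AX): no match → dropped.
- l row (code=CR, bucket=BQ): matches 1 r row(s) → 1 output row(s).
- l row (code=QE, bucket=HP): no match → dropped.
- l row (code=CR, bucket=BQ): matches 1 r row(s) → 1 output row(s).
After projecting and ordering:
l.code | l.bucket | r.dest
CR | BQ | FL
CR | BQ | FL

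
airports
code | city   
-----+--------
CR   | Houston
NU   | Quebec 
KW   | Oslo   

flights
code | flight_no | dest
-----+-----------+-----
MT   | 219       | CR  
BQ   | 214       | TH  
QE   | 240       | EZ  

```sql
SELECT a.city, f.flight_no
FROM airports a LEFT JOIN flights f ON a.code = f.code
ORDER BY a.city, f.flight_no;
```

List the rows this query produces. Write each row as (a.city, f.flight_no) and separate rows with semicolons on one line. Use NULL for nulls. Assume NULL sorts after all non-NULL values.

(Houston, NULL); (Oslo, NULL); (Quebec, NULL)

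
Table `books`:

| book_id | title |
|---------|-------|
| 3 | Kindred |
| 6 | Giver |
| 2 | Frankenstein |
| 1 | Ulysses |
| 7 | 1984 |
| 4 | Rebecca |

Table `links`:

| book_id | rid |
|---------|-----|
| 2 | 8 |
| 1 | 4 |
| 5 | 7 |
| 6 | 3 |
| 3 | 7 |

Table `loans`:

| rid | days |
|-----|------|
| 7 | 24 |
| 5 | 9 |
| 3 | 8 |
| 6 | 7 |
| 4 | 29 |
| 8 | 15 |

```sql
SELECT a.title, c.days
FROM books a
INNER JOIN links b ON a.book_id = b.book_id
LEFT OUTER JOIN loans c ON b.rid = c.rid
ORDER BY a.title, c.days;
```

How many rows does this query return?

4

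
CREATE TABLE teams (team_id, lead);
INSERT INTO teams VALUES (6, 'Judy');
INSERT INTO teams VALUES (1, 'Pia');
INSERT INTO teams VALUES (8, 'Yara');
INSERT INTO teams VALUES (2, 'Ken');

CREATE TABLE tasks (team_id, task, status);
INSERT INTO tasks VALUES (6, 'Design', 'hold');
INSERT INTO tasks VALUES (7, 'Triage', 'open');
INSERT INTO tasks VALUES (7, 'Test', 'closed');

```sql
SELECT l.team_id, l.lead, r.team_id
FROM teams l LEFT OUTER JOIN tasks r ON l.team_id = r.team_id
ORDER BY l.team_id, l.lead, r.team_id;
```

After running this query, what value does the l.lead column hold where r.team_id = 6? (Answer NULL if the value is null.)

LEFT JOIN keeps every row from `teams`; unmatched rows get NULL for `tasks`'s columns.
Matching on l.team_id = r.team_id.
- l (team_id=6) pairs with 1 row(s) of r.
- l (team_id=1) has no partner → padded with NULL.
- l (team_id=8) has no partner → padded with NULL.
- l (team_id=2) has no partner → padded with NULL.

Judy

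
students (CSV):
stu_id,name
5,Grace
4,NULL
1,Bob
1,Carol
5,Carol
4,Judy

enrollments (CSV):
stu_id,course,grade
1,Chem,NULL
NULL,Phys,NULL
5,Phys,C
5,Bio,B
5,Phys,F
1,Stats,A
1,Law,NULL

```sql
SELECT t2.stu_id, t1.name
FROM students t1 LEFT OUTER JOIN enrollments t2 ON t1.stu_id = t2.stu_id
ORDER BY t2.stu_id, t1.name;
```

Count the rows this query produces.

14

LEFT JOIN keeps every row from `students`; unmatched rows get NULL for `enrollments`'s columns.
Matching on t1.stu_id = t2.stu_id. A NULL in a compared column never satisfies the condition.
- t1[0] stu_id=5 → 3 match(es) in t2 → 3 row(s).
- t1[1] stu_id=4 → no match; kept with NULLs on the t2 side.
- t1[2] stu_id=1 → 3 match(es) in t2 → 3 row(s).
- t1[3] stu_id=1 → 3 match(es) in t2 → 3 row(s).
- t1[4] stu_id=5 → 3 match(es) in t2 → 3 row(s).
- t1[5] stu_id=4 → no match; kept with NULLs on the t2 side.
Total: 12 matched + 2 padded = 14 rows.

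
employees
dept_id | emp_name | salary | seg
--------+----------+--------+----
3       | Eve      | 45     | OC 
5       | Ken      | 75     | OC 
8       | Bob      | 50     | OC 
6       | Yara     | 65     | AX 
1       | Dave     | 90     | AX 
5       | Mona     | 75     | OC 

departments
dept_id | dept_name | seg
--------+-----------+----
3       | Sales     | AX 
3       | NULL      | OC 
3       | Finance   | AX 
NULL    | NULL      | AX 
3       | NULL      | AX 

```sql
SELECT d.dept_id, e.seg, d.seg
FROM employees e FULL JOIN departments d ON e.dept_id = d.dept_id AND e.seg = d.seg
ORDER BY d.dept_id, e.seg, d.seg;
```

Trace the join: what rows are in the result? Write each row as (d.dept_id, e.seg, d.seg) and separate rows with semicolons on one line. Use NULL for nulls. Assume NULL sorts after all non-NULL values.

(3, OC, OC); (3, NULL, AX); (3, NULL, AX); (3, NULL, AX); (NULL, AX, NULL); (NULL, AX, NULL); (NULL, OC, NULL); (NULL, OC, NULL); (NULL, OC, NULL); (NULL, NULL, AX)

FULL OUTER JOIN keeps every row from both sides; unmatched rows get NULL for the other side's columns.
Matching on e.dept_id = d.dept_id AND e.seg = d.seg. A NULL in a compared column never satisfies the condition.
- e[0] dept_id=3, seg=OC → 1 match(es) in d → 1 row(s).
- e[1] dept_id=5, seg=OC → no match; kept with NULLs on the d side.
- e[2] dept_id=8, seg=OC → no match; kept with NULLs on the d side.
- e[3] dept_id=6, seg=AX → no match; kept with NULLs on the d side.
- e[4] dept_id=1, seg=AX → no match; kept with NULLs on the d side.
- e[5] dept_id=5, seg=OC → no match; kept with NULLs on the d side.
- 4 row(s) from d found no e partner → padded with NULL.
After projecting and ordering:
d.dept_id | e.seg | d.seg
3 | OC | OC
3 | NULL | AX
3 | NULL | AX
3 | NULL | AX
NULL | AX | NULL
NULL | AX | NULL
NULL | OC | NULL
NULL | OC | NULL
NULL | OC | NULL
NULL | NULL | AX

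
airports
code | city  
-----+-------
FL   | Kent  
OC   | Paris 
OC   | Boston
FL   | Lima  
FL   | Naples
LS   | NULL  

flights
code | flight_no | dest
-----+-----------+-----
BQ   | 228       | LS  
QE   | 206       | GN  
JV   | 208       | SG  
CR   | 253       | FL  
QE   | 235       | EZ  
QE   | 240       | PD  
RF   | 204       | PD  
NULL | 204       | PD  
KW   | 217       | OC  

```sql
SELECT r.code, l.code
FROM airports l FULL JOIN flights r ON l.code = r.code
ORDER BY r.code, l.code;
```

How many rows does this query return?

FULL OUTER JOIN keeps every row from both sides; unmatched rows get NULL for the other side's columns.
Matching on l.code = r.code. A NULL in a compared column never satisfies the condition.
- code=FL: no r row matches, row kept with r columns NULL.
- code=OC: no r row matches, row kept with r columns NULL.
- code=OC: no r row matches, row kept with r columns NULL.
- code=FL: no r row matches, row kept with r columns NULL.
- code=FL: no r row matches, row kept with r columns NULL.
- code=LS: no r row matches, row kept with r columns NULL.
- 9 r row(s) had no l match → kept, l columns NULL.
Total: 0 matched + 15 padded = 15 rows.

15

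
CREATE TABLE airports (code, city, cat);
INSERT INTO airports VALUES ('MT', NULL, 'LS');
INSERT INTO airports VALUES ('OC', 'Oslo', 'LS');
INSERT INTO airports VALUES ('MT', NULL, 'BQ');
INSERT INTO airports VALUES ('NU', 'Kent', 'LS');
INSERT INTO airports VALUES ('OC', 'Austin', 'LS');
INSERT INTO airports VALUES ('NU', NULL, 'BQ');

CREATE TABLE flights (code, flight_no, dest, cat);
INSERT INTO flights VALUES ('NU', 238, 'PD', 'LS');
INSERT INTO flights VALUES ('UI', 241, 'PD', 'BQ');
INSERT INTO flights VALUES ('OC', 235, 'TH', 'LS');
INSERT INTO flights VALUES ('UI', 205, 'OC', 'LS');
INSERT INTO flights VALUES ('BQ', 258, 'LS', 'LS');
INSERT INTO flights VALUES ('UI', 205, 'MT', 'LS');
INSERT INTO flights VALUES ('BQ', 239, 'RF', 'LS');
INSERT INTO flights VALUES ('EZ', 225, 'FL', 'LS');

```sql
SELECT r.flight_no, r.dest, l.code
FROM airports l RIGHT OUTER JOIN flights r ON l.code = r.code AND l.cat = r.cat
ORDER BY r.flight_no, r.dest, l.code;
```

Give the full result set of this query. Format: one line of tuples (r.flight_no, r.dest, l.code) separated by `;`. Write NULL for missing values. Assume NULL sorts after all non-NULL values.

RIGHT JOIN keeps every row from `flights`; unmatched rows get NULL for `airports`'s columns.
Matching on l.code = r.code AND l.cat = r.cat.
Matched pairs: 3; unmatched r rows kept: 6.

(205, MT, NULL); (205, OC, NULL); (225, FL, NULL); (235, TH, OC); (235, TH, OC); (238, PD, NU); (239, RF, NULL); (241, PD, NULL); (258, LS, NULL)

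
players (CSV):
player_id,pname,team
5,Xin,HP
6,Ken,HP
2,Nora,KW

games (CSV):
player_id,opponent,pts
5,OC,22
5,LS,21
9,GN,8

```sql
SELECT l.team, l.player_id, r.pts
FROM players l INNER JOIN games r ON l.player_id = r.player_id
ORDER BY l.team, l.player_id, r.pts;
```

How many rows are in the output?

INNER JOIN keeps only pairs where the ON condition holds.
Matching on l.player_id = r.player_id.
- player_id=5: 2 matching r row(s), so 2 row(s) emitted.
- player_id=6: no matching r row, dropped.
- player_id=2: no matching r row, dropped.
Total: 2 rows.

2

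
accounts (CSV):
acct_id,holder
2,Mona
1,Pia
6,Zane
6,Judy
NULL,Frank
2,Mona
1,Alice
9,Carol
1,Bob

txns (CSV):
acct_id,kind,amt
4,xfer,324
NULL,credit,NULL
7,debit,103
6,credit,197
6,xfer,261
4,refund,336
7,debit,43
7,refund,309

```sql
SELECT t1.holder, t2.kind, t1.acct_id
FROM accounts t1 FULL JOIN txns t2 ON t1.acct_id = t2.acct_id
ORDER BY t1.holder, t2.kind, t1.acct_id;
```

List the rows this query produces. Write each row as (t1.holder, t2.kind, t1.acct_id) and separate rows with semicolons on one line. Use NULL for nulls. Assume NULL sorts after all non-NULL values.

(Alice, NULL, 1); (Bob, NULL, 1); (Carol, NULL, 9); (Frank, NULL, NULL); (Judy, credit, 6); (Judy, xfer, 6); (Mona, NULL, 2); (Mona, NULL, 2); (Pia, NULL, 1); (Zane, credit, 6); (Zane, xfer, 6); (NULL, credit, NULL); (NULL, debit, NULL); (NULL, debit, NULL); (NULL, refund, NULL); (NULL, refund, NULL); (NULL, xfer, NULL)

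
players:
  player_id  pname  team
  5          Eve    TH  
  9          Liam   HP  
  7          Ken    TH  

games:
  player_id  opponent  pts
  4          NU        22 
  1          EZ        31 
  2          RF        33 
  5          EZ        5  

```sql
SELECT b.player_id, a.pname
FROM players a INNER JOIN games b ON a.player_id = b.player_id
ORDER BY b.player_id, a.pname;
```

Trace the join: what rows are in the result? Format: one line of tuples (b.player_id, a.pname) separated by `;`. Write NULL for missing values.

INNER JOIN keeps only pairs where the ON condition holds.
Matching on a.player_id = b.player_id.
Matched pairs: 1.

(5, Eve)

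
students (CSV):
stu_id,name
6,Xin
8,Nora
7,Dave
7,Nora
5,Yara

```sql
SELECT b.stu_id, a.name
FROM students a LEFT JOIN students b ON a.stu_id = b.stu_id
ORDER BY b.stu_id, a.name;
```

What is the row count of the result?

LEFT JOIN keeps every row from `students a`; unmatched rows get NULL for `students b`'s columns.
Matching on a.stu_id = b.stu_id.
- a row (stu_id=6): matches 1 b row(s) → 1 output row(s).
- a row (stu_id=8): matches 1 b row(s) → 1 output row(s).
- a row (stu_id=7): matches 2 b row(s) → 2 output row(s).
- a row (stu_id=7): matches 2 b row(s) → 2 output row(s).
- a row (stu_id=5): matches 1 b row(s) → 1 output row(s).
Total: 7 rows.

7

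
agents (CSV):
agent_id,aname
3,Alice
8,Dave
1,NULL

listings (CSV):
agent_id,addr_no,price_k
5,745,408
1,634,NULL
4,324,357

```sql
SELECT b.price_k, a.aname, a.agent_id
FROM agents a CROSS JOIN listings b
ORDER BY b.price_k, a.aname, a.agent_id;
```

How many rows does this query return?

CROSS JOIN pairs every row of `agents` with every row of `listings`: 3 × 3 = 9 rows.

9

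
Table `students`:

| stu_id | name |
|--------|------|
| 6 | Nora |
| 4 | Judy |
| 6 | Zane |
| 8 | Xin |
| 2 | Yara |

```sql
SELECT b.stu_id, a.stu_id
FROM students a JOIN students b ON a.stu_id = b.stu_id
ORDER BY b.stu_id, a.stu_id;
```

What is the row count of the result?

INNER JOIN keeps only pairs where the ON condition holds.
Matching on a.stu_id = b.stu_id.
Matched pairs: 7.
Total: 7 rows.

7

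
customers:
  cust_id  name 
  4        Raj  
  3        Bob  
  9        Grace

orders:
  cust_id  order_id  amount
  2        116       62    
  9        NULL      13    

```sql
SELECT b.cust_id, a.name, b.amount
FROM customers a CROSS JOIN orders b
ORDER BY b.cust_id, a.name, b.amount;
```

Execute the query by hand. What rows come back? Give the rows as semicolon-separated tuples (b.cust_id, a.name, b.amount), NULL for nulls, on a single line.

(2, Bob, 62); (2, Grace, 62); (2, Raj, 62); (9, Bob, 13); (9, Grace, 13); (9, Raj, 13)

CROSS JOIN pairs every row of `customers` with every row of `orders`: 3 × 2 = 6 rows.
After projecting and ordering:
b.cust_id | a.name | b.amount
2 | Bob | 62
2 | Grace | 62
2 | Raj | 62
9 | Bob | 13
9 | Grace | 13
9 | Raj | 13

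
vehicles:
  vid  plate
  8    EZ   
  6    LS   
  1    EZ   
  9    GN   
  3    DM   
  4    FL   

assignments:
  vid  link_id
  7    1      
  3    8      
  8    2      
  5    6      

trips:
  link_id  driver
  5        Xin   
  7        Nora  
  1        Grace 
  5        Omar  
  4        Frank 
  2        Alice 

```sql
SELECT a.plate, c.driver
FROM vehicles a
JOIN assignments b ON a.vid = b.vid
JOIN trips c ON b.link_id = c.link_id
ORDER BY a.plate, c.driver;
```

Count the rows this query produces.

Evaluate left to right. First `vehicles a INNER JOIN assignments b` on vid: 2 row(s).
Then INNER JOIN `trips c` on link_id: keep only rows whose b.link_id appears in c.
Result: 1 row(s).

1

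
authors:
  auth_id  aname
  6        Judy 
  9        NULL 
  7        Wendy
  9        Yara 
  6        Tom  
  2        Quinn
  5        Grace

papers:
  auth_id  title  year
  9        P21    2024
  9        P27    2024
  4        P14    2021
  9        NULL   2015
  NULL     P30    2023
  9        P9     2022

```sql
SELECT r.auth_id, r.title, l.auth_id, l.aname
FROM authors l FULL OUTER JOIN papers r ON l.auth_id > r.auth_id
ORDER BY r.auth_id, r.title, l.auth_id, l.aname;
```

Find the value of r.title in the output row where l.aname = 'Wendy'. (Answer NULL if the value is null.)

FULL OUTER JOIN keeps every row from both sides; unmatched rows get NULL for the other side's columns.
Matching on l.auth_id > r.auth_id. A NULL in a compared column never satisfies the condition.
- auth_id=6: 1 matching r row(s), so 1 row(s) emitted.
- auth_id=9: 1 matching r row(s), so 1 row(s) emitted.
- auth_id=7: 1 matching r row(s), so 1 row(s) emitted.
- auth_id=9: 1 matching r row(s), so 1 row(s) emitted.
- auth_id=6: 1 matching r row(s), so 1 row(s) emitted.
- auth_id=2: no r row matches, row kept with r columns NULL.
- auth_id=5: 1 matching r row(s), so 1 row(s) emitted.
- 5 r row(s) had no l match → kept, l columns NULL.

P14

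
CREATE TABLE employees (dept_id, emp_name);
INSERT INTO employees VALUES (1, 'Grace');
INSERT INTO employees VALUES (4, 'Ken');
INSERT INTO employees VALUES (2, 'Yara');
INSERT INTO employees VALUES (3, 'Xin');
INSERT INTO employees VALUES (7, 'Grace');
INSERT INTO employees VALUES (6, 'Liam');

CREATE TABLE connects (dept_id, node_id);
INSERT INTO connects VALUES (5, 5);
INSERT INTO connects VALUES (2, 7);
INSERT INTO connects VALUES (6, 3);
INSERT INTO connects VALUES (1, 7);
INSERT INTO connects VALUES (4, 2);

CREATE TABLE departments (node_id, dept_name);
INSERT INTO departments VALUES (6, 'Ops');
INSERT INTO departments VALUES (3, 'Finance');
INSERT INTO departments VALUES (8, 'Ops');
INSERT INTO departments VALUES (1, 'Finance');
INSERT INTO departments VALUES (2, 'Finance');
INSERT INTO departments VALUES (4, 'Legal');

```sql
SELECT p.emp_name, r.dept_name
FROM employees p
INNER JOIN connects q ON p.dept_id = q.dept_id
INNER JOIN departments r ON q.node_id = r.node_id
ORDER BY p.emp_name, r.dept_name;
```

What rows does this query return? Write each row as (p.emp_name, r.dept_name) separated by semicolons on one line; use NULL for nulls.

Evaluate left to right. First `employees p INNER JOIN connects q` on dept_id: 4 row(s).
Then INNER JOIN `departments r` on node_id: keep only rows whose q.node_id appears in r.

(Ken, Finance); (Liam, Finance)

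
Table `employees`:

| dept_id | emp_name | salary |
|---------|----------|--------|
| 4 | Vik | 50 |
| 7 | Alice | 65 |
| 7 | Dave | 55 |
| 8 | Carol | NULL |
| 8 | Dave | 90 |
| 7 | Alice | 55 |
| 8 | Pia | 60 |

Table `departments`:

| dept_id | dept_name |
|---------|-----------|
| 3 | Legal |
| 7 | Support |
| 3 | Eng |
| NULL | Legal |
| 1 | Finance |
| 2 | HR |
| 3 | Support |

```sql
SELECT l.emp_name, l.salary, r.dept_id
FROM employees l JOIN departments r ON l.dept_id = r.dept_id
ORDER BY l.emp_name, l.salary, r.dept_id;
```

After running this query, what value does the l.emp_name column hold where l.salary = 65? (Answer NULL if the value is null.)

INNER JOIN keeps only pairs where the ON condition holds.
Matching on l.dept_id = r.dept_id. A NULL in a compared column never satisfies the condition.
- l[0] dept_id=4 → no match; dropped.
- l[1] dept_id=7 → 1 match(es) in r → 1 row(s).
- l[2] dept_id=7 → 1 match(es) in r → 1 row(s).
- l[3] dept_id=8 → no match; dropped.
- l[4] dept_id=8 → no match; dropped.
- l[5] dept_id=7 → 1 match(es) in r → 1 row(s).
- l[6] dept_id=8 → no match; dropped.

Alice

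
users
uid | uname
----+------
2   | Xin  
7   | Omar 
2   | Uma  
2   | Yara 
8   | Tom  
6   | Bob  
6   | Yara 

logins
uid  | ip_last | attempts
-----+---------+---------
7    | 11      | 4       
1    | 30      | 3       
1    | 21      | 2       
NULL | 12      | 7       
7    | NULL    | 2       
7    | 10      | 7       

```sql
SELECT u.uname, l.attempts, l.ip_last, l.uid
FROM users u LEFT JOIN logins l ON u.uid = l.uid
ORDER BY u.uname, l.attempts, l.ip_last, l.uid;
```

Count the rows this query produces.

9

LEFT JOIN keeps every row from `users`; unmatched rows get NULL for `logins`'s columns.
Matching on u.uid = l.uid. A NULL in a compared column never satisfies the condition.
- u[0] uid=2 → no match; kept with NULLs on the l side.
- u[1] uid=7 → 3 match(es) in l → 3 row(s).
- u[2] uid=2 → no match; kept with NULLs on the l side.
- u[3] uid=2 → no match; kept with NULLs on the l side.
- u[4] uid=8 → no match; kept with NULLs on the l side.
- u[5] uid=6 → no match; kept with NULLs on the l side.
- u[6] uid=6 → no match; kept with NULLs on the l side.
Total: 3 matched + 6 padded = 9 rows.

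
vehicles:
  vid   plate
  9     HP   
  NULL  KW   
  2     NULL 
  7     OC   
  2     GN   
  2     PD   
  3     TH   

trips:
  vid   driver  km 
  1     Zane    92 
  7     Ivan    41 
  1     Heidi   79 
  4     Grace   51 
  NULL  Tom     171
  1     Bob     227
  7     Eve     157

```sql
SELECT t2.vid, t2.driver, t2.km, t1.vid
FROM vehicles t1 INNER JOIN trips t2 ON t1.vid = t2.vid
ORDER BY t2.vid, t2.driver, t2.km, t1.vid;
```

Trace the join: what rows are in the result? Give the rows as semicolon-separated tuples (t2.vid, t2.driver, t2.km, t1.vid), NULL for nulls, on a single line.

INNER JOIN keeps only pairs where the ON condition holds.
Matching on t1.vid = t2.vid. A NULL in a compared column never satisfies the condition.
Matched pairs: 2.

(7, Eve, 157, 7); (7, Ivan, 41, 7)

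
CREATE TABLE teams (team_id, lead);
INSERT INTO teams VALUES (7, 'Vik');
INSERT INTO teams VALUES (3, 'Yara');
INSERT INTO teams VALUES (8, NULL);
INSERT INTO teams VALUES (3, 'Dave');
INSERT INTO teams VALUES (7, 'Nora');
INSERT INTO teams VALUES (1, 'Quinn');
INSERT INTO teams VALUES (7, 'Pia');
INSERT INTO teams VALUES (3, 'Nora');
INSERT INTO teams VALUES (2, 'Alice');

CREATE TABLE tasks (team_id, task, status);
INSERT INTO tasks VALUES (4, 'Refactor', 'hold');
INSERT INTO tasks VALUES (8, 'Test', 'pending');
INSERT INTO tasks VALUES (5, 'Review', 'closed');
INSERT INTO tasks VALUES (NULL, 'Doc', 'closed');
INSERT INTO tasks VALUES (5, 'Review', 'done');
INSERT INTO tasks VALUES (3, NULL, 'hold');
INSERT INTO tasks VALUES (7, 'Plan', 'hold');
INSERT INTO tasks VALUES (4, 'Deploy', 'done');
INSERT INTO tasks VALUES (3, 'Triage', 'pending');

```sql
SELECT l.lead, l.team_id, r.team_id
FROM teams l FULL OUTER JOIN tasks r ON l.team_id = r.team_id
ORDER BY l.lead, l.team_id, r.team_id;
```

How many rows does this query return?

FULL OUTER JOIN keeps every row from both sides; unmatched rows get NULL for the other side's columns.
Matching on l.team_id = r.team_id. A NULL in a compared column never satisfies the condition.
- l[0] team_id=7 → 1 match(es) in r → 1 row(s).
- l[1] team_id=3 → 2 match(es) in r → 2 row(s).
- l[2] team_id=8 → 1 match(es) in r → 1 row(s).
- l[3] team_id=3 → 2 match(es) in r → 2 row(s).
- l[4] team_id=7 → 1 match(es) in r → 1 row(s).
- l[5] team_id=1 → no match; kept with NULLs on the r side.
- l[6] team_id=7 → 1 match(es) in r → 1 row(s).
- l[7] team_id=3 → 2 match(es) in r → 2 row(s).
- l[8] team_id=2 → no match; kept with NULLs on the r side.
- plus 5 unmatched r row(s), each kept with NULL l columns.
Total: 10 matched + 7 padded = 17 rows.

17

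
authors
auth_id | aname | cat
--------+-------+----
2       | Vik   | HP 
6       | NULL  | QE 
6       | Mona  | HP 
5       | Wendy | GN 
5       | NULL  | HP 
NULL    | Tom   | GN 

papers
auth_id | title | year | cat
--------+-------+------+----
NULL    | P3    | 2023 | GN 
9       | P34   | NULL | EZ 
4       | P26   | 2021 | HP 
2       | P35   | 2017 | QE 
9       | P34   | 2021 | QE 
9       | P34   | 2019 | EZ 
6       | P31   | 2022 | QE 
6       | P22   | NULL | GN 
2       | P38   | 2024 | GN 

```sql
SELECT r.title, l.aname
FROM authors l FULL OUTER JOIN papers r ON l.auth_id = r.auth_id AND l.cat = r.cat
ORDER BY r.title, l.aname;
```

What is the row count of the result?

14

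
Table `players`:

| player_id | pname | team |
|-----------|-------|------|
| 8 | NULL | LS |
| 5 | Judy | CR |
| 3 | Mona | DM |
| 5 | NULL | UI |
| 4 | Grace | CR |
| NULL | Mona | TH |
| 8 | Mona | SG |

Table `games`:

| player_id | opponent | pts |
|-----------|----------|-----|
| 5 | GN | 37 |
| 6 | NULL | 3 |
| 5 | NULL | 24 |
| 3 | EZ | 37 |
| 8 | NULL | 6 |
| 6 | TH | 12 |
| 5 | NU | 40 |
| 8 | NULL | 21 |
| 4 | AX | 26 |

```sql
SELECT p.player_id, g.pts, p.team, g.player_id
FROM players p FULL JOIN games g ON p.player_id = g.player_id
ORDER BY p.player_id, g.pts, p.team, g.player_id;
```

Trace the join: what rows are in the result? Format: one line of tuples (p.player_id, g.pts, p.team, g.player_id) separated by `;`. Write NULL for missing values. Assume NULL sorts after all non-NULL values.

(3, 37, DM, 3); (4, 26, CR, 4); (5, 24, CR, 5); (5, 24, UI, 5); (5, 37, CR, 5); (5, 37, UI, 5); (5, 40, CR, 5); (5, 40, UI, 5); (8, 6, LS, 8); (8, 6, SG, 8); (8, 21, LS, 8); (8, 21, SG, 8); (NULL, 3, NULL, 6); (NULL, 12, NULL, 6); (NULL, NULL, TH, NULL)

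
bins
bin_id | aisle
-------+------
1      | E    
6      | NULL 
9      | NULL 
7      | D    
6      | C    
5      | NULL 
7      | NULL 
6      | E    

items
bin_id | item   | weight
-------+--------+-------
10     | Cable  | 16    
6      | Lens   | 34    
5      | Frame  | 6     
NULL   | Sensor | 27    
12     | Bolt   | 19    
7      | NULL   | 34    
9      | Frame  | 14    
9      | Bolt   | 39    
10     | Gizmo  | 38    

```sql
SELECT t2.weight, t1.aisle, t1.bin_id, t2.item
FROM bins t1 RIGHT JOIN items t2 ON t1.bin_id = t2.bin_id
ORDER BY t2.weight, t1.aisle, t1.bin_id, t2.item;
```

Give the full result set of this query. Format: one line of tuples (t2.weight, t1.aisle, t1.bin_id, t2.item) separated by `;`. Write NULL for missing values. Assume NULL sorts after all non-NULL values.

(6, NULL, 5, Frame); (14, NULL, 9, Frame); (16, NULL, NULL, Cable); (19, NULL, NULL, Bolt); (27, NULL, NULL, Sensor); (34, C, 6, Lens); (34, D, 7, NULL); (34, E, 6, Lens); (34, NULL, 6, Lens); (34, NULL, 7, NULL); (38, NULL, NULL, Gizmo); (39, NULL, 9, Bolt)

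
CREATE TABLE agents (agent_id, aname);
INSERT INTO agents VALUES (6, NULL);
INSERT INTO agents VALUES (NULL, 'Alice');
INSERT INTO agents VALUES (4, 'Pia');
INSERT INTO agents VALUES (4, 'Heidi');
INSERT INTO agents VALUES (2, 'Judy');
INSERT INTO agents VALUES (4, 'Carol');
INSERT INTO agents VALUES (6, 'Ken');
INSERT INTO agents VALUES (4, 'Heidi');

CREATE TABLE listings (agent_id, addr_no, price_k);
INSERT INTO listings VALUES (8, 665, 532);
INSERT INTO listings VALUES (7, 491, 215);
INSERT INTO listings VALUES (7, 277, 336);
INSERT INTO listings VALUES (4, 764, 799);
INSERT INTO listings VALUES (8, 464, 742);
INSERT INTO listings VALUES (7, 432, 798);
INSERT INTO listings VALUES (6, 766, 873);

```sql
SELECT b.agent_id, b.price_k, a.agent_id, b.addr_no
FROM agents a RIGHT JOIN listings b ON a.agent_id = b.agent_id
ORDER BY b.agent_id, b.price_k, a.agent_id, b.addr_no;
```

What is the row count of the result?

11

RIGHT JOIN keeps every row from `listings`; unmatched rows get NULL for `agents`'s columns.
Matching on a.agent_id = b.agent_id. A NULL in a compared column never satisfies the condition.
- a row (agent_id=6): matches 1 b row(s) → 1 output row(s).
- a row (agent_id=NULL): no match.
- a row (agent_id=4): matches 1 b row(s) → 1 output row(s).
- a row (agent_id=4): matches 1 b row(s) → 1 output row(s).
- a row (agent_id=2): no match.
- a row (agent_id=4): matches 1 b row(s) → 1 output row(s).
- a row (agent_id=6): matches 1 b row(s) → 1 output row(s).
- a row (agent_id=4): matches 1 b row(s) → 1 output row(s).
- 5 b row(s) had no a match → kept, a columns NULL.
Total: 6 matched + 5 padded = 11 rows.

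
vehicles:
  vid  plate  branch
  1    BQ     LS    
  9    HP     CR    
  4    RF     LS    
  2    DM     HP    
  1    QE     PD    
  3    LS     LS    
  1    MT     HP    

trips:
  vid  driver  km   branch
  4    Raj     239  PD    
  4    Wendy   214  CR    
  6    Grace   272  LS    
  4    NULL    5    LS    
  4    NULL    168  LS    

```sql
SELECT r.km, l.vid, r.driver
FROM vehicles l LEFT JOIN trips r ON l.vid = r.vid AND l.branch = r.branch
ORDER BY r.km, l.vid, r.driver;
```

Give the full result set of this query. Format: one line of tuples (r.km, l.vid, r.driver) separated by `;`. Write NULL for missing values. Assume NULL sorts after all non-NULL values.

LEFT JOIN keeps every row from `vehicles`; unmatched rows get NULL for `trips`'s columns.
Matching on l.vid = r.vid AND l.branch = r.branch.
Matched pairs: 2; unmatched l rows kept: 6.

(5, 4, NULL); (168, 4, NULL); (NULL, 1, NULL); (NULL, 1, NULL); (NULL, 1, NULL); (NULL, 2, NULL); (NULL, 3, NULL); (NULL, 9, NULL)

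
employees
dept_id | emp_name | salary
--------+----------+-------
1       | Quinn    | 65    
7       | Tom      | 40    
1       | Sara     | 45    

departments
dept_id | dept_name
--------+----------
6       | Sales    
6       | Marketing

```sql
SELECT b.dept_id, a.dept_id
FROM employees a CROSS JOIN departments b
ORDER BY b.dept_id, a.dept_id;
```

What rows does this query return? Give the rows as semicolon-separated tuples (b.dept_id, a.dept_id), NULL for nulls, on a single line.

(6, 1); (6, 1); (6, 1); (6, 1); (6, 7); (6, 7)

CROSS JOIN pairs every row of `employees` with every row of `departments`: 3 × 2 = 6 rows.
After projecting and ordering:
b.dept_id | a.dept_id
6 | 1
6 | 1
6 | 1
6 | 1
6 | 7
6 | 7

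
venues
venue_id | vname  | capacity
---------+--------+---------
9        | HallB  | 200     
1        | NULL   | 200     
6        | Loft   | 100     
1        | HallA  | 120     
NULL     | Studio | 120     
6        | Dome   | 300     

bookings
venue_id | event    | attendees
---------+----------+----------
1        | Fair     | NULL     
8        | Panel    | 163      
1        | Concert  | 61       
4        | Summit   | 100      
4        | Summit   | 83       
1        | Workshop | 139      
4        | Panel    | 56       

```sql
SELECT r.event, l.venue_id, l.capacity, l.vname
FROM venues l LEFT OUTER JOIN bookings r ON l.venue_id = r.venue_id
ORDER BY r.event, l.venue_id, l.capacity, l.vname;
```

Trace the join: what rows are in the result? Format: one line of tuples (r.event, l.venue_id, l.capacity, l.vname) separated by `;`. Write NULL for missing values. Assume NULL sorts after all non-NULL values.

(Concert, 1, 120, HallA); (Concert, 1, 200, NULL); (Fair, 1, 120, HallA); (Fair, 1, 200, NULL); (Workshop, 1, 120, HallA); (Workshop, 1, 200, NULL); (NULL, 6, 100, Loft); (NULL, 6, 300, Dome); (NULL, 9, 200, HallB); (NULL, NULL, 120, Studio)

LEFT JOIN keeps every row from `venues`; unmatched rows get NULL for `bookings`'s columns.
Matching on l.venue_id = r.venue_id. A NULL in a compared column never satisfies the condition.
Matched pairs: 6; unmatched l rows kept: 4.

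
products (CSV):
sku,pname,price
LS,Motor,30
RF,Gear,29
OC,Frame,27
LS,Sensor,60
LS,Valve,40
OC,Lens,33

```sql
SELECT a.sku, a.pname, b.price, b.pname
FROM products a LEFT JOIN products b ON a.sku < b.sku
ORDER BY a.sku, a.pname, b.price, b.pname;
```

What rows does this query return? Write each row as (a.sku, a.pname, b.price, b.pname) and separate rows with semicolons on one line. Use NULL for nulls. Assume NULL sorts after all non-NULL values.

(LS, Motor, 27, Frame); (LS, Motor, 29, Gear); (LS, Motor, 33, Lens); (LS, Sensor, 27, Frame); (LS, Sensor, 29, Gear); (LS, Sensor, 33, Lens); (LS, Valve, 27, Frame); (LS, Valve, 29, Gear); (LS, Valve, 33, Lens); (OC, Frame, 29, Gear); (OC, Lens, 29, Gear); (RF, Gear, NULL, NULL)

LEFT JOIN keeps every row from `products a`; unmatched rows get NULL for `products b`'s columns.
Matching on a.sku < b.sku.
Matched pairs: 11; unmatched a rows kept: 1.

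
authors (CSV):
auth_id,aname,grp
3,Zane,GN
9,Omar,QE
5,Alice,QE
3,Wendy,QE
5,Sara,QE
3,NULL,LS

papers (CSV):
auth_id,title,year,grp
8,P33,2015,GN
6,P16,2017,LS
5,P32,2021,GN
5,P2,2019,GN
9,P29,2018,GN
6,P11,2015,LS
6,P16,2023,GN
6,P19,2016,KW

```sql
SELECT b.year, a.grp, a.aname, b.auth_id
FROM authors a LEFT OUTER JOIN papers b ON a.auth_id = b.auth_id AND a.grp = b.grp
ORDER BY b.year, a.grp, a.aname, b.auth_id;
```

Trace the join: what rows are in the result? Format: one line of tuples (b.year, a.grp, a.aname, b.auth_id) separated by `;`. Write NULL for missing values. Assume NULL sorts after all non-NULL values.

LEFT JOIN keeps every row from `authors`; unmatched rows get NULL for `papers`'s columns.
Matching on a.auth_id = b.auth_id AND a.grp = b.grp.
- a (auth_id=3, grp=GN) has no partner → padded with NULL.
- a (auth_id=9, grp=QE) has no partner → padded with NULL.
- a (auth_id=5, grp=QE) has no partner → padded with NULL.
- a (auth_id=3, grp=QE) has no partner → padded with NULL.
- a (auth_id=5, grp=QE) has no partner → padded with NULL.
- a (auth_id=3, grp=LS) has no partner → padded with NULL.
After projecting and ordering:
b.year | a.grp | a.aname | b.auth_id
NULL | GN | Zane | NULL
NULL | LS | NULL | NULL
NULL | QE | Alice | NULL
NULL | QE | Omar | NULL
NULL | QE | Sara | NULL
NULL | QE | Wendy | NULL

(NULL, GN, Zane, NULL); (NULL, LS, NULL, NULL); (NULL, QE, Alice, NULL); (NULL, QE, Omar, NULL); (NULL, QE, Sara, NULL); (NULL, QE, Wendy, NULL)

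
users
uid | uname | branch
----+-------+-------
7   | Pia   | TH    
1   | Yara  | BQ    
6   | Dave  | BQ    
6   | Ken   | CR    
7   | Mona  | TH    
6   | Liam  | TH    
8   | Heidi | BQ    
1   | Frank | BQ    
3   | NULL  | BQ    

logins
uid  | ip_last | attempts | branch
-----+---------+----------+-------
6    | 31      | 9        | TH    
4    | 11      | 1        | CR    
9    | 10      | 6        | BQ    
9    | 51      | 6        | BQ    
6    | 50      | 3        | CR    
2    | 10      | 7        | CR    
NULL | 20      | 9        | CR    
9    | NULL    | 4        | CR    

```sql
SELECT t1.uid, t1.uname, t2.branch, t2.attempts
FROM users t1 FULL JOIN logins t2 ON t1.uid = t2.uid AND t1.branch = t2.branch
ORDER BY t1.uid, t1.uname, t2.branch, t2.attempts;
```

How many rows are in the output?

FULL OUTER JOIN keeps every row from both sides; unmatched rows get NULL for the other side's columns.
Matching on t1.uid = t2.uid AND t1.branch = t2.branch. A NULL in a compared column never satisfies the condition.
Matched pairs: 2; unmatched t1 rows kept: 7; unmatched t2 rows kept: 6.
Total: 2 matched + 13 padded = 15 rows.

15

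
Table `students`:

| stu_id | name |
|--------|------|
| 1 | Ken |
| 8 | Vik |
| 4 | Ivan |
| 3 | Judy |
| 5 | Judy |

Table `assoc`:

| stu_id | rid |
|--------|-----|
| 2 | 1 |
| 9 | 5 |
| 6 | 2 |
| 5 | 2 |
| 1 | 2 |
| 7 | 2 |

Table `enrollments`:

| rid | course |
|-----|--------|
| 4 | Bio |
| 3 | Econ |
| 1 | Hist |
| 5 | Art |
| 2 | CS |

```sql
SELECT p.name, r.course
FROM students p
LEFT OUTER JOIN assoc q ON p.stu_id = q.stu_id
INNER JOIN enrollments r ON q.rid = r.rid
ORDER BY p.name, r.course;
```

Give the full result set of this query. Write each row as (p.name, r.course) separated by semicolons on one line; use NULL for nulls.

(Judy, CS); (Ken, CS)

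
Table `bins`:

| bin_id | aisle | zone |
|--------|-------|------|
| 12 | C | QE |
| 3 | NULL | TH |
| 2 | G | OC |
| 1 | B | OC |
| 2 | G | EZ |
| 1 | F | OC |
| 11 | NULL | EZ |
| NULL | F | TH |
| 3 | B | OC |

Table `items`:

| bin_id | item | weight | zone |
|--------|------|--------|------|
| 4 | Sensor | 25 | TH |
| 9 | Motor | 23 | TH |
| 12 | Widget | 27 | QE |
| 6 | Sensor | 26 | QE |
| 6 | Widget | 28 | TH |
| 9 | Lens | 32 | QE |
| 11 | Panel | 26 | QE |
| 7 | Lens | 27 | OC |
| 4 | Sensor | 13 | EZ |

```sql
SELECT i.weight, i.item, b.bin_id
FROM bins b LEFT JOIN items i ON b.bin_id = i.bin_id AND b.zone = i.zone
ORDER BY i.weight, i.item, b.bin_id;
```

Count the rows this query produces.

9

LEFT JOIN keeps every row from `bins`; unmatched rows get NULL for `items`'s columns.
Matching on b.bin_id = i.bin_id AND b.zone = i.zone. A NULL in a compared column never satisfies the condition.
- b[0] bin_id=12, zone=QE → 1 match(es) in i → 1 row(s).
- b[1] bin_id=3, zone=TH → no match; kept with NULLs on the i side.
- b[2] bin_id=2, zone=OC → no match; kept with NULLs on the i side.
- b[3] bin_id=1, zone=OC → no match; kept with NULLs on the i side.
- b[4] bin_id=2, zone=EZ → no match; kept with NULLs on the i side.
- b[5] bin_id=1, zone=OC → no match; kept with NULLs on the i side.
- b[6] bin_id=11, zone=EZ → no match; kept with NULLs on the i side.
- b[7] bin_id=NULL, zone=TH → no match; kept with NULLs on the i side.
- b[8] bin_id=3, zone=OC → no match; kept with NULLs on the i side.
Total: 1 matched + 8 padded = 9 rows.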